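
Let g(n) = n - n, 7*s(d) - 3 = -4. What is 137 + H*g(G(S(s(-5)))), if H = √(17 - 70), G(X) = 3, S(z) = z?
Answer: 137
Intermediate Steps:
s(d) = -⅐ (s(d) = 3/7 + (⅐)*(-4) = 3/7 - 4/7 = -⅐)
g(n) = 0
H = I*√53 (H = √(-53) = I*√53 ≈ 7.2801*I)
137 + H*g(G(S(s(-5)))) = 137 + (I*√53)*0 = 137 + 0 = 137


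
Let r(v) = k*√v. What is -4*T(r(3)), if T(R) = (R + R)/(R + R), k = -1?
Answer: -4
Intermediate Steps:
r(v) = -√v
T(R) = 1 (T(R) = (2*R)/((2*R)) = (2*R)*(1/(2*R)) = 1)
-4*T(r(3)) = -4*1 = -4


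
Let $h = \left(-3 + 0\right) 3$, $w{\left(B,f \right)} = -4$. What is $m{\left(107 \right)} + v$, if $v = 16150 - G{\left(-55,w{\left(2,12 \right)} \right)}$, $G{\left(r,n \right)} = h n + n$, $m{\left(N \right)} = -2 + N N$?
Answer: $27565$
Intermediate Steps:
$h = -9$ ($h = \left(-3\right) 3 = -9$)
$m{\left(N \right)} = -2 + N^{2}$
$G{\left(r,n \right)} = - 8 n$ ($G{\left(r,n \right)} = - 9 n + n = - 8 n$)
$v = 16118$ ($v = 16150 - \left(-8\right) \left(-4\right) = 16150 - 32 = 16118$)
$m{\left(107 \right)} + v = \left(-2 + 107^{2}\right) + 16118 = \left(-2 + 11449\right) + 16118 = 11447 + 16118 = 27565$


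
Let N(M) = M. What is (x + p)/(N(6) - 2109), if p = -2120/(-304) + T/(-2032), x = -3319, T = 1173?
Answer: 127892999/81192624 ≈ 1.5752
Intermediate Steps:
p = 246953/38608 (p = -2120/(-304) + 1173/(-2032) = -2120*(-1/304) + 1173*(-1/2032) = 265/38 - 1173/2032 = 246953/38608 ≈ 6.3964)
(x + p)/(N(6) - 2109) = (-3319 + 246953/38608)/(6 - 2109) = -127892999/38608/(-2103) = -127892999/38608*(-1/2103) = 127892999/81192624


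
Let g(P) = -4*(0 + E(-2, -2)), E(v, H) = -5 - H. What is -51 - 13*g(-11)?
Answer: -207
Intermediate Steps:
g(P) = 12 (g(P) = -4*(0 + (-5 - 1*(-2))) = -4*(0 + (-5 + 2)) = -4*(0 - 3) = -4*(-3) = 12)
-51 - 13*g(-11) = -51 - 13*12 = -51 - 156 = -207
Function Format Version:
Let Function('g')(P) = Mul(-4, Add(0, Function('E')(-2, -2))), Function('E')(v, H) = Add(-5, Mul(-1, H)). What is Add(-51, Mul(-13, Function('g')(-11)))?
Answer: -207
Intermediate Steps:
Function('g')(P) = 12 (Function('g')(P) = Mul(-4, Add(0, Add(-5, Mul(-1, -2)))) = Mul(-4, Add(0, Add(-5, 2))) = Mul(-4, Add(0, -3)) = Mul(-4, -3) = 12)
Add(-51, Mul(-13, Function('g')(-11))) = Add(-51, Mul(-13, 12)) = Add(-51, -156) = -207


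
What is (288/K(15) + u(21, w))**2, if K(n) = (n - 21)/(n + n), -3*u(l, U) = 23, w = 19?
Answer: 18861649/9 ≈ 2.0957e+6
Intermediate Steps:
u(l, U) = -23/3 (u(l, U) = -1/3*23 = -23/3)
K(n) = (-21 + n)/(2*n) (K(n) = (-21 + n)/((2*n)) = (-21 + n)*(1/(2*n)) = (-21 + n)/(2*n))
(288/K(15) + u(21, w))**2 = (288/(((1/2)*(-21 + 15)/15)) - 23/3)**2 = (288/(((1/2)*(1/15)*(-6))) - 23/3)**2 = (288/(-1/5) - 23/3)**2 = (288*(-5) - 23/3)**2 = (-1440 - 23/3)**2 = (-4343/3)**2 = 18861649/9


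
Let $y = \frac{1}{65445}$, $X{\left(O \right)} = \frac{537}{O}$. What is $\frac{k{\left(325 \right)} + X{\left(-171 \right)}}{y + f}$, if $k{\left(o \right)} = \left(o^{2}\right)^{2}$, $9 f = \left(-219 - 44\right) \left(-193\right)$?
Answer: $\frac{20809170846681735}{10519422086} \approx 1.9782 \cdot 10^{6}$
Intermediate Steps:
$f = \frac{50759}{9}$ ($f = \frac{\left(-219 - 44\right) \left(-193\right)}{9} = \frac{\left(-263\right) \left(-193\right)}{9} = \frac{1}{9} \cdot 50759 = \frac{50759}{9} \approx 5639.9$)
$k{\left(o \right)} = o^{4}$
$y = \frac{1}{65445} \approx 1.528 \cdot 10^{-5}$
$\frac{k{\left(325 \right)} + X{\left(-171 \right)}}{y + f} = \frac{325^{4} + \frac{537}{-171}}{\frac{1}{65445} + \frac{50759}{9}} = \frac{11156640625 + 537 \left(- \frac{1}{171}\right)}{\frac{1107307588}{196335}} = \left(11156640625 - \frac{179}{57}\right) \frac{196335}{1107307588} = \frac{635928515446}{57} \cdot \frac{196335}{1107307588} = \frac{20809170846681735}{10519422086}$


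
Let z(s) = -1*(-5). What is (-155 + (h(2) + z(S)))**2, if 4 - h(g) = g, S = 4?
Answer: 21904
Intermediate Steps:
h(g) = 4 - g
z(s) = 5
(-155 + (h(2) + z(S)))**2 = (-155 + ((4 - 1*2) + 5))**2 = (-155 + ((4 - 2) + 5))**2 = (-155 + (2 + 5))**2 = (-155 + 7)**2 = (-148)**2 = 21904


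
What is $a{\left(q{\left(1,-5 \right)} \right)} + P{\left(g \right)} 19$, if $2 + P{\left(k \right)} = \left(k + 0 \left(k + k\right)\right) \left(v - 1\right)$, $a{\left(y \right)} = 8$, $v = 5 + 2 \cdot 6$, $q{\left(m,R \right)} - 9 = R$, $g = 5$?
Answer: $1490$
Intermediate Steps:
$q{\left(m,R \right)} = 9 + R$
$v = 17$ ($v = 5 + 12 = 17$)
$P{\left(k \right)} = -2 + 16 k$ ($P{\left(k \right)} = -2 + \left(k + 0 \left(k + k\right)\right) \left(17 - 1\right) = -2 + \left(k + 0 \cdot 2 k\right) 16 = -2 + \left(k + 0\right) 16 = -2 + k 16 = -2 + 16 k$)
$a{\left(q{\left(1,-5 \right)} \right)} + P{\left(g \right)} 19 = 8 + \left(-2 + 16 \cdot 5\right) 19 = 8 + \left(-2 + 80\right) 19 = 8 + 78 \cdot 19 = 8 + 1482 = 1490$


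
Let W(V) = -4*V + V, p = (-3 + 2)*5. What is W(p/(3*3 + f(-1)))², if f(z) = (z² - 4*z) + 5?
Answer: 225/361 ≈ 0.62327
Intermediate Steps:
f(z) = 5 + z² - 4*z
p = -5 (p = -1*5 = -5)
W(V) = -3*V
W(p/(3*3 + f(-1)))² = (-(-15)/(3*3 + (5 + (-1)² - 4*(-1))))² = (-(-15)/(9 + (5 + 1 + 4)))² = (-(-15)/(9 + 10))² = (-(-15)/19)² = (-3*(-5/19))² = (15/19)² = 225/361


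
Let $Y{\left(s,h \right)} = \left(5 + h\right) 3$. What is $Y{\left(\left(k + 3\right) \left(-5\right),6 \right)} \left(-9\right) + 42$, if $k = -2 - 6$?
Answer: $-255$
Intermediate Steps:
$k = -8$ ($k = -2 - 6 = -8$)
$Y{\left(s,h \right)} = 15 + 3 h$
$Y{\left(\left(k + 3\right) \left(-5\right),6 \right)} \left(-9\right) + 42 = \left(15 + 3 \cdot 6\right) \left(-9\right) + 42 = \left(15 + 18\right) \left(-9\right) + 42 = 33 \left(-9\right) + 42 = -297 + 42 = -255$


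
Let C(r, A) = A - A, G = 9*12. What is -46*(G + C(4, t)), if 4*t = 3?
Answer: -4968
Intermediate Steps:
t = 3/4 (t = (1/4)*3 = 3/4 ≈ 0.75000)
G = 108
C(r, A) = 0
-46*(G + C(4, t)) = -46*(108 + 0) = -46*108 = -4968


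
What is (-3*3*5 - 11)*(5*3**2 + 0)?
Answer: -2520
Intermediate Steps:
(-3*3*5 - 11)*(5*3**2 + 0) = (-9*5 - 11)*(5*9 + 0) = (-45 - 11)*(45 + 0) = -56*45 = -2520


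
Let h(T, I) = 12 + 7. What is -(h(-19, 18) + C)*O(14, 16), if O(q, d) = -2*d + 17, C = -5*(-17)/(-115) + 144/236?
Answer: 384120/1357 ≈ 283.07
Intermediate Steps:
h(T, I) = 19
C = -175/1357 (C = 85*(-1/115) + 144*(1/236) = -17/23 + 36/59 = -175/1357 ≈ -0.12896)
O(q, d) = 17 - 2*d
-(h(-19, 18) + C)*O(14, 16) = -(19 - 175/1357)*(17 - 2*16) = -25608*(17 - 32)/1357 = -25608*(-15)/1357 = -1*(-384120/1357) = 384120/1357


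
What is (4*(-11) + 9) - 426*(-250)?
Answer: 106465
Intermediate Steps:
(4*(-11) + 9) - 426*(-250) = (-44 + 9) + 106500 = -35 + 106500 = 106465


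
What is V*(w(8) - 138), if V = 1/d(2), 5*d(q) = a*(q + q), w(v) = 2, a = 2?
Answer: -85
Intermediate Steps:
d(q) = 4*q/5 (d(q) = (2*(q + q))/5 = (2*(2*q))/5 = (4*q)/5 = 4*q/5)
V = 5/8 (V = 1/((⅘)*2) = 1/(8/5) = 5/8 ≈ 0.62500)
V*(w(8) - 138) = 5*(2 - 138)/8 = (5/8)*(-136) = -85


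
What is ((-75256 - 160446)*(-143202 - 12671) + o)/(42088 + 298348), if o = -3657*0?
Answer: 18369788923/170218 ≈ 1.0792e+5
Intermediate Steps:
o = 0 (o = -69*0 = 0)
((-75256 - 160446)*(-143202 - 12671) + o)/(42088 + 298348) = ((-75256 - 160446)*(-143202 - 12671) + 0)/(42088 + 298348) = (-235702*(-155873) + 0)/340436 = (36739577846 + 0)*(1/340436) = 36739577846*(1/340436) = 18369788923/170218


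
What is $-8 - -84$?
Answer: $76$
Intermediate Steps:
$-8 - -84 = -8 + 84 = 76$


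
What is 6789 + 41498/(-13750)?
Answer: 46653626/6875 ≈ 6786.0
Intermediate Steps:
6789 + 41498/(-13750) = 6789 + 41498*(-1/13750) = 6789 - 20749/6875 = 46653626/6875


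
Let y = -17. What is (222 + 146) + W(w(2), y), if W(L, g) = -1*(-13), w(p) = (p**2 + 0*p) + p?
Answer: 381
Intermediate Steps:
w(p) = p + p**2 (w(p) = (p**2 + 0) + p = p**2 + p = p + p**2)
W(L, g) = 13
(222 + 146) + W(w(2), y) = (222 + 146) + 13 = 368 + 13 = 381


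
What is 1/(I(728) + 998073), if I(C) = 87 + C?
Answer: 1/998888 ≈ 1.0011e-6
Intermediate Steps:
1/(I(728) + 998073) = 1/((87 + 728) + 998073) = 1/(815 + 998073) = 1/998888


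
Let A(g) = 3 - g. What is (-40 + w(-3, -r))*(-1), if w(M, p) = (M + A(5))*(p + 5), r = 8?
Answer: 25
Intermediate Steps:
w(M, p) = (-2 + M)*(5 + p) (w(M, p) = (M + (3 - 1*5))*(p + 5) = (M + (3 - 5))*(5 + p) = (M - 2)*(5 + p) = (-2 + M)*(5 + p))
(-40 + w(-3, -r))*(-1) = (-40 + (-10 - (-2)*8 + 5*(-3) - (-3)*8))*(-1) = (-40 + (-10 - 2*(-8) - 15 - 3*(-8)))*(-1) = (-40 + (-10 + 16 - 15 + 24))*(-1) = (-40 + 15)*(-1) = -25*(-1) = 25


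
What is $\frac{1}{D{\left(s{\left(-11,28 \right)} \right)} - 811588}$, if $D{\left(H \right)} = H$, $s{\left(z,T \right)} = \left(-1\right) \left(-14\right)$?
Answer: $- \frac{1}{811574} \approx -1.2322 \cdot 10^{-6}$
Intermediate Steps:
$s{\left(z,T \right)} = 14$
$\frac{1}{D{\left(s{\left(-11,28 \right)} \right)} - 811588} = \frac{1}{14 - 811588} = \frac{1}{-811574} = - \frac{1}{811574}$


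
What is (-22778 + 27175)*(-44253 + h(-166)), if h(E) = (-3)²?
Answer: -194540868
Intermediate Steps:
h(E) = 9
(-22778 + 27175)*(-44253 + h(-166)) = (-22778 + 27175)*(-44253 + 9) = 4397*(-44244) = -194540868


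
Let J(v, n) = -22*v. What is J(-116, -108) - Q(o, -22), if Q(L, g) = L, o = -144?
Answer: 2696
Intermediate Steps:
J(-116, -108) - Q(o, -22) = -22*(-116) - 1*(-144) = 2552 + 144 = 2696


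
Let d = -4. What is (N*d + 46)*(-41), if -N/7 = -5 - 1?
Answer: 5002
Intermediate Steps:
N = 42 (N = -7*(-5 - 1) = -7*(-6) = 42)
(N*d + 46)*(-41) = (42*(-4) + 46)*(-41) = (-168 + 46)*(-41) = -122*(-41) = 5002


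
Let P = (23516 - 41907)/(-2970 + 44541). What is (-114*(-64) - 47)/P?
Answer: -301348179/18391 ≈ -16386.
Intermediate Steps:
P = -18391/41571 ≈ -0.44240
(-114*(-64) - 47)/P = (-114*(-64) - 47)/(-18391/41571) = (7296 - 47)*(-41571/18391) = 7249*(-41571/18391) = -301348179/18391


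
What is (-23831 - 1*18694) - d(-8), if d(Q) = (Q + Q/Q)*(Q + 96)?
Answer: -41909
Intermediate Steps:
d(Q) = (1 + Q)*(96 + Q) (d(Q) = (Q + 1)*(96 + Q) = (1 + Q)*(96 + Q))
(-23831 - 1*18694) - d(-8) = (-23831 - 1*18694) - (96 + (-8)² + 97*(-8)) = (-23831 - 18694) - (96 + 64 - 776) = -42525 - 1*(-616) = -42525 + 616 = -41909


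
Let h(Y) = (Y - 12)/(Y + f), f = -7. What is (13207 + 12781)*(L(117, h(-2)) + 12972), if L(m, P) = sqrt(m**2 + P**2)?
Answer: 337116336 + 25988*sqrt(1109005)/9 ≈ 3.4016e+8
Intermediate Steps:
h(Y) = (-12 + Y)/(-7 + Y) (h(Y) = (Y - 12)/(Y - 7) = (-12 + Y)/(-7 + Y))
L(m, P) = sqrt(P**2 + m**2)
(13207 + 12781)*(L(117, h(-2)) + 12972) = (13207 + 12781)*(sqrt(((-12 - 2)/(-7 - 2))**2 + 117**2) + 12972) = 25988*(sqrt((-14/(-9))**2 + 13689) + 12972) = 25988*(sqrt((-1/9*(-14))**2 + 13689) + 12972) = 25988*(sqrt((14/9)**2 + 13689) + 12972) = 25988*(sqrt(196/81 + 13689) + 12972) = 25988*(sqrt(1109005/81) + 12972) = 25988*(sqrt(1109005)/9 + 12972) = 25988*(12972 + sqrt(1109005)/9) = 337116336 + 25988*sqrt(1109005)/9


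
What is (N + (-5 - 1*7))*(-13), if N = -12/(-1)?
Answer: 0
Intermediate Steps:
N = 12 (N = -12*(-1) = 12)
(N + (-5 - 1*7))*(-13) = (12 + (-5 - 1*7))*(-13) = (12 + (-5 - 7))*(-13) = (12 - 12)*(-13) = 0*(-13) = 0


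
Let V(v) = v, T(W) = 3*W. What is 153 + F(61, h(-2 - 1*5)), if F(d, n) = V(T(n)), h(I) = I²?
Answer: 300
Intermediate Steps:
F(d, n) = 3*n
153 + F(61, h(-2 - 1*5)) = 153 + 3*(-2 - 1*5)² = 153 + 3*(-2 - 5)² = 153 + 3*(-7)² = 153 + 3*49 = 153 + 147 = 300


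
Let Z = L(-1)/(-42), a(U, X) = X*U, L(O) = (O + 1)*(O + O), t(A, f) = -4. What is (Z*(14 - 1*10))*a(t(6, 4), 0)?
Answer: 0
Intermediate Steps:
L(O) = 2*O*(1 + O) (L(O) = (1 + O)*(2*O) = 2*O*(1 + O))
a(U, X) = U*X
Z = 0 (Z = (2*(-1)*(1 - 1))/(-42) = (2*(-1)*0)*(-1/42) = 0*(-1/42) = 0)
(Z*(14 - 1*10))*a(t(6, 4), 0) = (0*(14 - 1*10))*(-4*0) = (0*(14 - 10))*0 = (0*4)*0 = 0*0 = 0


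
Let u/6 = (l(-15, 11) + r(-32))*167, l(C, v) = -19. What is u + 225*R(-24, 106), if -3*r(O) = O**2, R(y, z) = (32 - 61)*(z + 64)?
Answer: -1470304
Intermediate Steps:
R(y, z) = -1856 - 29*z (R(y, z) = -29*(64 + z) = -1856 - 29*z)
r(O) = -O**2/3
u = -361054 (u = 6*((-19 - 1/3*(-32)**2)*167) = 6*((-19 - 1/3*1024)*167) = 6*((-19 - 1024/3)*167) = 6*(-1081/3*167) = 6*(-180527/3) = -361054)
u + 225*R(-24, 106) = -361054 + 225*(-1856 - 29*106) = -361054 + 225*(-1856 - 3074) = -361054 + 225*(-4930) = -361054 - 1109250 = -1470304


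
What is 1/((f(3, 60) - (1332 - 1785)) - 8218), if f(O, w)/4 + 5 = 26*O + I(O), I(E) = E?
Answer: -1/7461 ≈ -0.00013403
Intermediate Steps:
f(O, w) = -20 + 108*O (f(O, w) = -20 + 4*(26*O + O) = -20 + 4*(27*O) = -20 + 108*O)
1/((f(3, 60) - (1332 - 1785)) - 8218) = 1/(((-20 + 108*3) - (1332 - 1785)) - 8218) = 1/(((-20 + 324) - 1*(-453)) - 8218) = 1/((304 + 453) - 8218) = 1/(757 - 8218) = 1/(-7461) = -1/7461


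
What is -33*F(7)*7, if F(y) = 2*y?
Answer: -3234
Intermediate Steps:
-33*F(7)*7 = -66*7*7 = -33*14*7 = -462*7 = -3234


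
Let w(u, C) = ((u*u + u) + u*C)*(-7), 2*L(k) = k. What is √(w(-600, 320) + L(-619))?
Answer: I*√4688438/2 ≈ 1082.6*I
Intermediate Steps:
L(k) = k/2
w(u, C) = -7*u - 7*u² - 7*C*u (w(u, C) = ((u² + u) + C*u)*(-7) = ((u + u²) + C*u)*(-7) = (u + u² + C*u)*(-7) = -7*u - 7*u² - 7*C*u)
√(w(-600, 320) + L(-619)) = √(-7*(-600)*(1 + 320 - 600) + (½)*(-619)) = √(-7*(-600)*(-279) - 619/2) = √(-1171800 - 619/2) = √(-2344219/2) = I*√4688438/2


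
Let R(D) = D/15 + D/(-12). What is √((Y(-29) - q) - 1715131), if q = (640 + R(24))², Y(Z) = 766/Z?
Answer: I*√44662263189/145 ≈ 1457.5*I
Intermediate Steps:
R(D) = -D/60 (R(D) = D*(1/15) + D*(-1/12) = D/15 - D/12 = -D/60)
q = 10227204/25 (q = (640 - 1/60*24)² = (640 - ⅖)² = (3198/5)² = 10227204/25 ≈ 4.0909e+5)
√((Y(-29) - q) - 1715131) = √((766/(-29) - 1*10227204/25) - 1715131) = √((766*(-1/29) - 10227204/25) - 1715131) = √((-766/29 - 10227204/25) - 1715131) = √(-296608066/725 - 1715131) = √(-1540078041/725) = I*√44662263189/145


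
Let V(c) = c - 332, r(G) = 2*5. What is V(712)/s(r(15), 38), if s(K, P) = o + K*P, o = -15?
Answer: 76/73 ≈ 1.0411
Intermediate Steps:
r(G) = 10
s(K, P) = -15 + K*P
V(c) = -332 + c
V(712)/s(r(15), 38) = (-332 + 712)/(-15 + 10*38) = 380/(-15 + 380) = 380/365 = 380*(1/365) = 76/73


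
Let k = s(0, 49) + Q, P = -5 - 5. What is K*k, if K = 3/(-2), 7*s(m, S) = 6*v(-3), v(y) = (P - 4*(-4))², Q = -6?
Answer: -261/7 ≈ -37.286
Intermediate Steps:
P = -10
v(y) = 36 (v(y) = (-10 - 4*(-4))² = (-10 + 16)² = 6² = 36)
s(m, S) = 216/7 (s(m, S) = (6*36)/7 = (⅐)*216 = 216/7)
K = -3/2 (K = 3*(-½) = -3/2 ≈ -1.5000)
k = 174/7 (k = 216/7 - 6 = 174/7 ≈ 24.857)
K*k = -3/2*174/7 = -261/7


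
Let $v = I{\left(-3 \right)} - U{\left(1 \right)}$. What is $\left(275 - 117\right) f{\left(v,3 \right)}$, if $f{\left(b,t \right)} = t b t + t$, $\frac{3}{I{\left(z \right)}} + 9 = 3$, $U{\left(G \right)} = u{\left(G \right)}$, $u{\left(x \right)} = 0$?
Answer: $-237$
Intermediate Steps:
$U{\left(G \right)} = 0$
$I{\left(z \right)} = - \frac{1}{2}$ ($I{\left(z \right)} = \frac{3}{-9 + 3} = \frac{3}{-6} = 3 \left(- \frac{1}{6}\right) = - \frac{1}{2}$)
$v = - \frac{1}{2}$ ($v = - \frac{1}{2} - 0 = - \frac{1}{2} + 0 = - \frac{1}{2} \approx -0.5$)
$f{\left(b,t \right)} = t + b t^{2}$ ($f{\left(b,t \right)} = b t t + t = b t^{2} + t = t + b t^{2}$)
$\left(275 - 117\right) f{\left(v,3 \right)} = \left(275 - 117\right) 3 \left(1 - \frac{3}{2}\right) = 158 \cdot 3 \left(1 - \frac{3}{2}\right) = 158 \cdot 3 \left(- \frac{1}{2}\right) = 158 \left(- \frac{3}{2}\right) = -237$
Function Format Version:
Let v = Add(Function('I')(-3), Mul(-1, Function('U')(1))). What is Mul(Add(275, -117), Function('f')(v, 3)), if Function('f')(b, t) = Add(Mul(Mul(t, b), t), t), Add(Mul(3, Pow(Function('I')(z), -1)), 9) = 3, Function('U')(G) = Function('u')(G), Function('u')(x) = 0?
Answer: -237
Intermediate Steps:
Function('U')(G) = 0
Function('I')(z) = Rational(-1, 2) (Function('I')(z) = Mul(3, Pow(Add(-9, 3), -1)) = Mul(3, Pow(-6, -1)) = Mul(3, Rational(-1, 6)) = Rational(-1, 2))
v = Rational(-1, 2) (v = Add(Rational(-1, 2), Mul(-1, 0)) = Add(Rational(-1, 2), 0) = Rational(-1, 2) ≈ -0.50000)
Function('f')(b, t) = Add(t, Mul(b, Pow(t, 2))) (Function('f')(b, t) = Add(Mul(Mul(b, t), t), t) = Add(Mul(b, Pow(t, 2)), t) = Add(t, Mul(b, Pow(t, 2))))
Mul(Add(275, -117), Function('f')(v, 3)) = Mul(Add(275, -117), Mul(3, Add(1, Mul(Rational(-1, 2), 3)))) = Mul(158, Mul(3, Add(1, Rational(-3, 2)))) = Mul(158, Mul(3, Rational(-1, 2))) = Mul(158, Rational(-3, 2)) = -237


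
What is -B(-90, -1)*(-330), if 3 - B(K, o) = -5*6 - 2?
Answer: 11550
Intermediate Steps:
B(K, o) = 35 (B(K, o) = 3 - (-5*6 - 2) = 3 - (-30 - 2) = 3 - 1*(-32) = 3 + 32 = 35)
-B(-90, -1)*(-330) = -35*(-330) = -1*(-11550) = 11550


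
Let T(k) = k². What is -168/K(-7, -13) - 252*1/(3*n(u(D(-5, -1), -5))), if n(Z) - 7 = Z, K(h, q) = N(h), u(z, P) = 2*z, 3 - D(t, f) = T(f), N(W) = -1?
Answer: 1764/11 ≈ 160.36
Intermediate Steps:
D(t, f) = 3 - f²
K(h, q) = -1
n(Z) = 7 + Z
-168/K(-7, -13) - 252*1/(3*n(u(D(-5, -1), -5))) = -168/(-1) - 252*1/(3*(7 + 2*(3 - 1*(-1)²))) = -168*(-1) - 252*1/(3*(7 + 2*(3 - 1*1))) = 168 - 252*1/(3*(7 + 2*(3 - 1))) = 168 - 252*1/(3*(7 + 2*2)) = 168 - 252*1/(3*(7 + 4)) = 168 - 252/(3*11) = 168 - 252/33 = 168 - 252*1/33 = 168 - 84/11 = 1764/11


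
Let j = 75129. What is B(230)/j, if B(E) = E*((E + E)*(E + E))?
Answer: 48668000/75129 ≈ 647.79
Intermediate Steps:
B(E) = 4*E³ (B(E) = E*((2*E)*(2*E)) = E*(4*E²) = 4*E³)
B(230)/j = (4*230³)/75129 = (4*12167000)*(1/75129) = 48668000*(1/75129) = 48668000/75129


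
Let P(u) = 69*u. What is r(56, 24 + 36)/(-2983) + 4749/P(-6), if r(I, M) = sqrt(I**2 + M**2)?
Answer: -1583/138 - 4*sqrt(421)/2983 ≈ -11.499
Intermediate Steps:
r(56, 24 + 36)/(-2983) + 4749/P(-6) = sqrt(56**2 + (24 + 36)**2)/(-2983) + 4749/((69*(-6))) = sqrt(3136 + 60**2)*(-1/2983) + 4749/(-414) = sqrt(3136 + 3600)*(-1/2983) + 4749*(-1/414) = sqrt(6736)*(-1/2983) - 1583/138 = (4*sqrt(421))*(-1/2983) - 1583/138 = -4*sqrt(421)/2983 - 1583/138 = -1583/138 - 4*sqrt(421)/2983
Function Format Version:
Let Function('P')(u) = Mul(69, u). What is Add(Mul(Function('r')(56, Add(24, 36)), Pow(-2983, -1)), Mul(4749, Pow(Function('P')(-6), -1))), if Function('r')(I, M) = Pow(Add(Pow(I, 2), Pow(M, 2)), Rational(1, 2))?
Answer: Add(Rational(-1583, 138), Mul(Rational(-4, 2983), Pow(421, Rational(1, 2)))) ≈ -11.499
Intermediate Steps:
Add(Mul(Function('r')(56, Add(24, 36)), Pow(-2983, -1)), Mul(4749, Pow(Function('P')(-6), -1))) = Add(Mul(Pow(Add(Pow(56, 2), Pow(Add(24, 36), 2)), Rational(1, 2)), Pow(-2983, -1)), Mul(4749, Pow(Mul(69, -6), -1))) = Add(Mul(Pow(Add(3136, Pow(60, 2)), Rational(1, 2)), Rational(-1, 2983)), Mul(4749, Pow(-414, -1))) = Add(Mul(Pow(Add(3136, 3600), Rational(1, 2)), Rational(-1, 2983)), Mul(4749, Rational(-1, 414))) = Add(Mul(Pow(6736, Rational(1, 2)), Rational(-1, 2983)), Rational(-1583, 138)) = Add(Mul(Mul(4, Pow(421, Rational(1, 2))), Rational(-1, 2983)), Rational(-1583, 138)) = Add(Mul(Rational(-4, 2983), Pow(421, Rational(1, 2))), Rational(-1583, 138)) = Add(Rational(-1583, 138), Mul(Rational(-4, 2983), Pow(421, Rational(1, 2))))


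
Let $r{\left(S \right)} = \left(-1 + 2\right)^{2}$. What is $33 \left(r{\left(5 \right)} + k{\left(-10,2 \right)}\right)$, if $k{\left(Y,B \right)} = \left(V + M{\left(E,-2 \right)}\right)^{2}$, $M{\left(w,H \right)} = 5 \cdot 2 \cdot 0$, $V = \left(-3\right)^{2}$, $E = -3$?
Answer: $2706$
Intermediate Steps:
$V = 9$
$r{\left(S \right)} = 1$ ($r{\left(S \right)} = 1^{2} = 1$)
$M{\left(w,H \right)} = 0$ ($M{\left(w,H \right)} = 10 \cdot 0 = 0$)
$k{\left(Y,B \right)} = 81$ ($k{\left(Y,B \right)} = \left(9 + 0\right)^{2} = 9^{2} = 81$)
$33 \left(r{\left(5 \right)} + k{\left(-10,2 \right)}\right) = 33 \left(1 + 81\right) = 33 \cdot 82 = 2706$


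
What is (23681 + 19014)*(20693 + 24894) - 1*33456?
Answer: 1946303509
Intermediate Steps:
(23681 + 19014)*(20693 + 24894) - 1*33456 = 42695*45587 - 33456 = 1946336965 - 33456 = 1946303509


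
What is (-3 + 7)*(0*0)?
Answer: 0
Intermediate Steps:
(-3 + 7)*(0*0) = 4*0 = 0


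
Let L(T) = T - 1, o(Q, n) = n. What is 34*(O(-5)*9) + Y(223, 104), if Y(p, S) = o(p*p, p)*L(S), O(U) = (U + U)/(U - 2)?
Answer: 163843/7 ≈ 23406.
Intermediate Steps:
L(T) = -1 + T
O(U) = 2*U/(-2 + U) (O(U) = (2*U)/(-2 + U) = 2*U/(-2 + U))
Y(p, S) = p*(-1 + S)
34*(O(-5)*9) + Y(223, 104) = 34*((2*(-5)/(-2 - 5))*9) + 223*(-1 + 104) = 34*((2*(-5)/(-7))*9) + 223*103 = 34*((2*(-5)*(-⅐))*9) + 22969 = 34*((10/7)*9) + 22969 = 34*(90/7) + 22969 = 3060/7 + 22969 = 163843/7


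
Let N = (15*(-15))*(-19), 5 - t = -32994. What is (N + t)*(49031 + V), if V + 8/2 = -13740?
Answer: 1315287638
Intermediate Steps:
V = -13744 (V = -4 - 13740 = -13744)
t = 32999 (t = 5 - 1*(-32994) = 5 + 32994 = 32999)
N = 4275 (N = -225*(-19) = 4275)
(N + t)*(49031 + V) = (4275 + 32999)*(49031 - 13744) = 37274*35287 = 1315287638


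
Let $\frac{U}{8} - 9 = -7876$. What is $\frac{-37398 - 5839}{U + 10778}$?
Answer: $\frac{43237}{52158} \approx 0.82896$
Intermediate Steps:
$U = -62936$ ($U = 72 + 8 \left(-7876\right) = 72 - 63008 = -62936$)
$\frac{-37398 - 5839}{U + 10778} = \frac{-37398 - 5839}{-62936 + 10778} = - \frac{43237}{-52158} = \left(-43237\right) \left(- \frac{1}{52158}\right) = \frac{43237}{52158}$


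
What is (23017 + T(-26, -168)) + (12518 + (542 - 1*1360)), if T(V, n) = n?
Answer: 34549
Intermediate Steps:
(23017 + T(-26, -168)) + (12518 + (542 - 1*1360)) = (23017 - 168) + (12518 + (542 - 1*1360)) = 22849 + (12518 + (542 - 1360)) = 22849 + (12518 - 818) = 22849 + 11700 = 34549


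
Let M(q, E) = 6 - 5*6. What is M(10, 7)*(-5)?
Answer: 120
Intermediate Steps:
M(q, E) = -24 (M(q, E) = 6 - 30 = -24)
M(10, 7)*(-5) = -24*(-5) = 120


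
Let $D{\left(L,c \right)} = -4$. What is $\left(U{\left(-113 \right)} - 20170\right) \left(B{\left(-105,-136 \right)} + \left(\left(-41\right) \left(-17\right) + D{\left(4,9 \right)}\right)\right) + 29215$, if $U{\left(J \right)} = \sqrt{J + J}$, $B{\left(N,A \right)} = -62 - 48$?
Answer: $-11729895 + 583 i \sqrt{226} \approx -1.173 \cdot 10^{7} + 8764.4 i$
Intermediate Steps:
$B{\left(N,A \right)} = -110$ ($B{\left(N,A \right)} = -62 - 48 = -110$)
$U{\left(J \right)} = \sqrt{2} \sqrt{J}$ ($U{\left(J \right)} = \sqrt{2 J} = \sqrt{2} \sqrt{J}$)
$\left(U{\left(-113 \right)} - 20170\right) \left(B{\left(-105,-136 \right)} + \left(\left(-41\right) \left(-17\right) + D{\left(4,9 \right)}\right)\right) + 29215 = \left(\sqrt{2} \sqrt{-113} - 20170\right) \left(-110 - -693\right) + 29215 = \left(\sqrt{2} i \sqrt{113} - 20170\right) \left(-110 + \left(697 - 4\right)\right) + 29215 = \left(i \sqrt{226} - 20170\right) \left(-110 + 693\right) + 29215 = \left(-20170 + i \sqrt{226}\right) 583 + 29215 = \left(-11759110 + 583 i \sqrt{226}\right) + 29215 = -11729895 + 583 i \sqrt{226}$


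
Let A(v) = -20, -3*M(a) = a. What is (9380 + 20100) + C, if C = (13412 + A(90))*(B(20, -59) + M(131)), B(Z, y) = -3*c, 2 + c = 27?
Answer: -1559704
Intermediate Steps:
M(a) = -a/3
c = 25 (c = -2 + 27 = 25)
B(Z, y) = -75 (B(Z, y) = -3*25 = -75)
C = -1589184 (C = (13412 - 20)*(-75 - 1/3*131) = 13392*(-75 - 131/3) = 13392*(-356/3) = -1589184)
(9380 + 20100) + C = (9380 + 20100) - 1589184 = 29480 - 1589184 = -1559704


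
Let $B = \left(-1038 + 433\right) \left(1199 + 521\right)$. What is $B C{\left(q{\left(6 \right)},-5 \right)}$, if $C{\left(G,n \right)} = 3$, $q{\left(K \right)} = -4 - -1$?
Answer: $-3121800$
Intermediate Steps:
$q{\left(K \right)} = -3$ ($q{\left(K \right)} = -4 + 1 = -3$)
$B = -1040600$ ($B = \left(-605\right) 1720 = -1040600$)
$B C{\left(q{\left(6 \right)},-5 \right)} = \left(-1040600\right) 3 = -3121800$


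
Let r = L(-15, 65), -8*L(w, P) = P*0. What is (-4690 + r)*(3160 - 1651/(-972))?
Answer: -7206585995/486 ≈ -1.4828e+7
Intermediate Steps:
L(w, P) = 0 (L(w, P) = -P*0/8 = -⅛*0 = 0)
r = 0
(-4690 + r)*(3160 - 1651/(-972)) = (-4690 + 0)*(3160 - 1651/(-972)) = -4690*(3160 - 1651*(-1/972)) = -4690*(3160 + 1651/972) = -4690*3073171/972 = -7206585995/486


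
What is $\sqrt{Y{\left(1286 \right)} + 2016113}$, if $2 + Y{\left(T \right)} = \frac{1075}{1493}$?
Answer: $\frac{\sqrt{4494011813414}}{1493} \approx 1419.9$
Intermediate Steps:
$Y{\left(T \right)} = - \frac{1911}{1493}$ ($Y{\left(T \right)} = -2 + \frac{1075}{1493} = - \frac{1911}{1493}$)
$\sqrt{Y{\left(1286 \right)} + 2016113} = \sqrt{- \frac{1911}{1493} + 2016113} = \sqrt{\frac{3010054798}{1493}} = \frac{\sqrt{4494011813414}}{1493}$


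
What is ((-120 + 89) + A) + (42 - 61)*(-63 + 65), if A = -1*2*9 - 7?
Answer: -94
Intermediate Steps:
A = -25 (A = -2*9 - 7 = -18 - 7 = -25)
((-120 + 89) + A) + (42 - 61)*(-63 + 65) = ((-120 + 89) - 25) + (42 - 61)*(-63 + 65) = (-31 - 25) - 19*2 = -56 - 38 = -94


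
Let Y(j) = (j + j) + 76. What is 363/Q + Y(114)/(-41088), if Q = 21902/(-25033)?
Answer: -11667889105/28122168 ≈ -414.90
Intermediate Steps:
Y(j) = 76 + 2*j (Y(j) = 2*j + 76 = 76 + 2*j)
Q = -21902/25033 (Q = 21902*(-1/25033) = -21902/25033 ≈ -0.87492)
363/Q + Y(114)/(-41088) = 363/(-21902/25033) + (76 + 2*114)/(-41088) = 363*(-25033/21902) + (76 + 228)*(-1/41088) = -9086979/21902 + 304*(-1/41088) = -9086979/21902 - 19/2568 = -11667889105/28122168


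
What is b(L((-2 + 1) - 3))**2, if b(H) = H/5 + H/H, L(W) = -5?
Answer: 0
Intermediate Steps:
b(H) = 1 + H/5 (b(H) = H*(1/5) + 1 = H/5 + 1 = 1 + H/5)
b(L((-2 + 1) - 3))**2 = (1 + (1/5)*(-5))**2 = (1 - 1)**2 = 0**2 = 0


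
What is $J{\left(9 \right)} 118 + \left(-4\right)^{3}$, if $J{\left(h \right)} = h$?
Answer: $998$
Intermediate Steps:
$J{\left(9 \right)} 118 + \left(-4\right)^{3} = 9 \cdot 118 + \left(-4\right)^{3} = 1062 - 64 = 998$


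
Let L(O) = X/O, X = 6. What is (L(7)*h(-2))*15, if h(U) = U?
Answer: -180/7 ≈ -25.714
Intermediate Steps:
L(O) = 6/O
(L(7)*h(-2))*15 = ((6/7)*(-2))*15 = -12/7*15 = -180/7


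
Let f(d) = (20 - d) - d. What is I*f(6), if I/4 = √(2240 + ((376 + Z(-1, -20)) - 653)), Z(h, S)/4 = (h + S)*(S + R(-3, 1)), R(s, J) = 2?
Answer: 160*√139 ≈ 1886.4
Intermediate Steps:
Z(h, S) = 4*(2 + S)*(S + h) (Z(h, S) = 4*((h + S)*(S + 2)) = 4*((S + h)*(2 + S)) = 4*((2 + S)*(S + h)) = 4*(2 + S)*(S + h))
f(d) = 20 - 2*d
I = 20*√139 (I = 4*√(2240 + ((376 + (4*(-20)² + 8*(-20) + 8*(-1) + 4*(-20)*(-1))) - 653)) = 4*√(2240 + ((376 + (4*400 - 160 - 8 + 80)) - 653)) = 4*√(2240 + ((376 + (1600 - 160 - 8 + 80)) - 653)) = 4*√(2240 + ((376 + 1512) - 653)) = 4*√(2240 + (1888 - 653)) = 4*√(2240 + 1235) = 4*√3475 = 4*(5*√139) = 20*√139 ≈ 235.80)
I*f(6) = (20*√139)*(20 - 2*6) = (20*√139)*(20 - 12) = (20*√139)*8 = 160*√139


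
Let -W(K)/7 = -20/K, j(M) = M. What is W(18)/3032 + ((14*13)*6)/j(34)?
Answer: 7450219/231948 ≈ 32.120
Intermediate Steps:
W(K) = 140/K (W(K) = -(-140)/K = 140/K)
W(18)/3032 + ((14*13)*6)/j(34) = (140/18)/3032 + ((14*13)*6)/34 = (140*(1/18))*(1/3032) + (182*6)*(1/34) = (70/9)*(1/3032) + 1092*(1/34) = 35/13644 + 546/17 = 7450219/231948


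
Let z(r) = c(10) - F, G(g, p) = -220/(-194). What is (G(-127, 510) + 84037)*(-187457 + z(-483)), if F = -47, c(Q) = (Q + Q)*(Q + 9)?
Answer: -1524612263970/97 ≈ -1.5718e+10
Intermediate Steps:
c(Q) = 2*Q*(9 + Q) (c(Q) = (2*Q)*(9 + Q) = 2*Q*(9 + Q))
G(g, p) = 110/97 (G(g, p) = -220*(-1/194) = 110/97)
z(r) = 427 (z(r) = 2*10*(9 + 10) - 1*(-47) = 2*10*19 + 47 = 380 + 47 = 427)
(G(-127, 510) + 84037)*(-187457 + z(-483)) = (110/97 + 84037)*(-187457 + 427) = (8151699/97)*(-187030) = -1524612263970/97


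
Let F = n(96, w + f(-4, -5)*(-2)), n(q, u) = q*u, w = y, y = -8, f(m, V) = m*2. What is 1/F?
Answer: 1/768 ≈ 0.0013021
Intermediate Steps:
f(m, V) = 2*m
w = -8
F = 768 (F = 96*(-8 + (2*(-4))*(-2)) = 96*(-8 - 8*(-2)) = 96*(-8 + 16) = 96*8 = 768)
1/F = 1/768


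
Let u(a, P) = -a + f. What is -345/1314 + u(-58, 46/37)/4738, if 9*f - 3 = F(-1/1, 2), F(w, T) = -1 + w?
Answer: -389563/1556433 ≈ -0.25029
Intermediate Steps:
f = 1/9 (f = 1/3 + (-1 - 1/1)/9 = 1/3 + (-1 - 1*1)/9 = 1/3 + (-1 - 1)/9 = 1/3 + (1/9)*(-2) = 1/3 - 2/9 = 1/9 ≈ 0.11111)
u(a, P) = 1/9 - a (u(a, P) = -a + 1/9 = 1/9 - a)
-345/1314 + u(-58, 46/37)/4738 = -345/1314 + (1/9 - 1*(-58))/4738 = -345*1/1314 + (1/9 + 58)*(1/4738) = -115/438 + (523/9)*(1/4738) = -115/438 + 523/42642 = -389563/1556433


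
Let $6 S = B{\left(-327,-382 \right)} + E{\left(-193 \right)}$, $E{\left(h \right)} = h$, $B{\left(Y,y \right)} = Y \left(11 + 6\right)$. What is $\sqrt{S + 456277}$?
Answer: $\frac{\sqrt{4097865}}{3} \approx 674.77$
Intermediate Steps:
$B{\left(Y,y \right)} = 17 Y$ ($B{\left(Y,y \right)} = Y 17 = 17 Y$)
$S = - \frac{2876}{3}$ ($S = \frac{17 \left(-327\right) - 193}{6} = \frac{-5559 - 193}{6} = \frac{1}{6} \left(-5752\right) = - \frac{2876}{3} \approx -958.67$)
$\sqrt{S + 456277} = \sqrt{- \frac{2876}{3} + 456277} = \sqrt{\frac{1365955}{3}} = \frac{\sqrt{4097865}}{3}$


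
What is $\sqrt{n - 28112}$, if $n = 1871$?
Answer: $i \sqrt{26241} \approx 161.99 i$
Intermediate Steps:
$\sqrt{n - 28112} = \sqrt{1871 - 28112} = \sqrt{-26241} = i \sqrt{26241}$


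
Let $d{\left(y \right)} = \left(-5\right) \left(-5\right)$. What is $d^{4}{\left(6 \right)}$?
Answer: $390625$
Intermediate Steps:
$d{\left(y \right)} = 25$
$d^{4}{\left(6 \right)} = 25^{4} = 390625$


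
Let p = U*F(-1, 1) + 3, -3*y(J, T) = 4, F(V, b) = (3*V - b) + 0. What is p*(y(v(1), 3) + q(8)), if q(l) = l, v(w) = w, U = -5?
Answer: 460/3 ≈ 153.33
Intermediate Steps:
F(V, b) = -b + 3*V (F(V, b) = (-b + 3*V) + 0 = -b + 3*V)
y(J, T) = -4/3 (y(J, T) = -1/3*4 = -4/3)
p = 23 (p = -5*(-1*1 + 3*(-1)) + 3 = -5*(-1 - 3) + 3 = -5*(-4) + 3 = 20 + 3 = 23)
p*(y(v(1), 3) + q(8)) = 23*(-4/3 + 8) = 23*(20/3) = 460/3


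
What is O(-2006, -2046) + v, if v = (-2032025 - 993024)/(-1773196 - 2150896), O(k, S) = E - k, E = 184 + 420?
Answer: 10244905169/3924092 ≈ 2610.8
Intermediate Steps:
E = 604
O(k, S) = 604 - k
v = 3025049/3924092 (v = -3025049/(-3924092) = -3025049*(-1/3924092) = 3025049/3924092 ≈ 0.77089)
O(-2006, -2046) + v = (604 - 1*(-2006)) + 3025049/3924092 = (604 + 2006) + 3025049/3924092 = 2610 + 3025049/3924092 = 10244905169/3924092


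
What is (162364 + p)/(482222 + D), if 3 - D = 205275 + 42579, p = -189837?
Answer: -27473/234371 ≈ -0.11722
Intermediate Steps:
D = -247851 (D = 3 - (205275 + 42579) = 3 - 1*247854 = 3 - 247854 = -247851)
(162364 + p)/(482222 + D) = (162364 - 189837)/(482222 - 247851) = -27473/234371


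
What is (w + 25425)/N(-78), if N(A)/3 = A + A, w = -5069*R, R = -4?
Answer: -45701/468 ≈ -97.652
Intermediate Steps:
w = 20276 (w = -5069*(-4) = 20276)
N(A) = 6*A (N(A) = 3*(A + A) = 3*(2*A) = 6*A)
(w + 25425)/N(-78) = (20276 + 25425)/((6*(-78))) = 45701/(-468) = 45701*(-1/468) = -45701/468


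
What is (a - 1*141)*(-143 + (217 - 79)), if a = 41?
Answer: 500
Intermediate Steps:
(a - 1*141)*(-143 + (217 - 79)) = (41 - 1*141)*(-143 + (217 - 79)) = (41 - 141)*(-143 + 138) = -100*(-5) = 500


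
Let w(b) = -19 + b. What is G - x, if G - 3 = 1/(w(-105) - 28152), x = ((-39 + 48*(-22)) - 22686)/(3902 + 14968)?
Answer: 378852841/88928020 ≈ 4.2602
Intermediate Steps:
x = -7927/6290 (x = ((-39 - 1056) - 22686)/18870 = (-1095 - 22686)*(1/18870) = -23781*1/18870 = -7927/6290 ≈ -1.2603)
G = 84827/28276 (G = 3 + 1/((-19 - 105) - 28152) = 3 + 1/(-124 - 28152) = 3 + 1/(-28276) = 3 - 1/28276 = 84827/28276 ≈ 3.0000)
G - x = 84827/28276 - 1*(-7927/6290) = 84827/28276 + 7927/6290 = 378852841/88928020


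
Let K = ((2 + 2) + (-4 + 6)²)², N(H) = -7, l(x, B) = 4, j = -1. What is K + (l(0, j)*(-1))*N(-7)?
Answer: 92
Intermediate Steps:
K = 64 (K = (4 + 2²)² = (4 + 4)² = 8² = 64)
K + (l(0, j)*(-1))*N(-7) = 64 + (4*(-1))*(-7) = 64 - 4*(-7) = 64 + 28 = 92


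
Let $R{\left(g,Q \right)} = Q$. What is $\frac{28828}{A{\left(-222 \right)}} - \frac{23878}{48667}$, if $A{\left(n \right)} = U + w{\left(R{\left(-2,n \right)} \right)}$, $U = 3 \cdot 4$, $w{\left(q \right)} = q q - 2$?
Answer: $\frac{112965072}{1199495549} \approx 0.094177$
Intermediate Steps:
$w{\left(q \right)} = -2 + q^{2}$ ($w{\left(q \right)} = q^{2} - 2 = -2 + q^{2}$)
$U = 12$
$A{\left(n \right)} = 10 + n^{2}$ ($A{\left(n \right)} = 12 + \left(-2 + n^{2}\right) = 10 + n^{2}$)
$\frac{28828}{A{\left(-222 \right)}} - \frac{23878}{48667} = \frac{28828}{10 + \left(-222\right)^{2}} - \frac{23878}{48667} = \frac{28828}{10 + 49284} - \frac{23878}{48667} = \frac{28828}{49294} - \frac{23878}{48667} = 28828 \cdot \frac{1}{49294} - \frac{23878}{48667} = \frac{14414}{24647} - \frac{23878}{48667} = \frac{112965072}{1199495549}$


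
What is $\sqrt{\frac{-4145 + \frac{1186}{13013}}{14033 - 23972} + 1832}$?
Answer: $\frac{3 \sqrt{2239199754078749}}{3316313} \approx 42.807$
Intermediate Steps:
$\sqrt{\frac{-4145 + \frac{1186}{13013}}{14033 - 23972} + 1832} = \sqrt{\frac{-4145 + 1186 \cdot \frac{1}{13013}}{-9939} + 1832} = \sqrt{\left(-4145 + \frac{1186}{13013}\right) \left(- \frac{1}{9939}\right) + 1832} = \sqrt{\left(- \frac{53937699}{13013}\right) \left(- \frac{1}{9939}\right) + 1832} = \sqrt{\frac{17979233}{43112069} + 1832} = \sqrt{\frac{78999289641}{43112069}} = \frac{3 \sqrt{2239199754078749}}{3316313}$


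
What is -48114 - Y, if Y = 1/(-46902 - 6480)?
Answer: -2568421547/53382 ≈ -48114.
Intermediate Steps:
Y = -1/53382 (Y = 1/(-53382) = -1/53382 ≈ -1.8733e-5)
-48114 - Y = -48114 - 1*(-1/53382) = -48114 + 1/53382 = -2568421547/53382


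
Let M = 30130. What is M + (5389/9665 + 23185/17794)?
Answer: 5182047546191/171979010 ≈ 30132.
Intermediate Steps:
M + (5389/9665 + 23185/17794) = 30130 + (5389/9665 + 23185/17794) = 30130 + 319974891/171979010 = 5182047546191/171979010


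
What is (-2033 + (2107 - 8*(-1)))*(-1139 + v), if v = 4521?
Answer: 277324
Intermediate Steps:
(-2033 + (2107 - 8*(-1)))*(-1139 + v) = (-2033 + (2107 - 8*(-1)))*(-1139 + 4521) = (-2033 + (2107 + 8))*3382 = (-2033 + 2115)*3382 = 82*3382 = 277324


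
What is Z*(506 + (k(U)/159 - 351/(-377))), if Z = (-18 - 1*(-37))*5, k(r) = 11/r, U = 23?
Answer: 5107378220/106053 ≈ 48159.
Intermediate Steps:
Z = 95 (Z = (-18 + 37)*5 = 19*5 = 95)
Z*(506 + (k(U)/159 - 351/(-377))) = 95*(506 + ((11/23)/159 - 351/(-377))) = 95*(506 + ((11*(1/23))*(1/159) - 351*(-1/377))) = 95*(506 + ((11/23)*(1/159) + 27/29)) = 95*(506 + (11/3657 + 27/29)) = 95*(506 + 99058/106053) = 95*(53761876/106053) = 5107378220/106053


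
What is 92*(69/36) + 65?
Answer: 724/3 ≈ 241.33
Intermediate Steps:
92*(69/36) + 65 = 92*(69*(1/36)) + 65 = 92*(23/12) + 65 = 529/3 + 65 = 724/3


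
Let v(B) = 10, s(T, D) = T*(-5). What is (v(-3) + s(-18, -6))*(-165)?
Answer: -16500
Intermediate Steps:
s(T, D) = -5*T
(v(-3) + s(-18, -6))*(-165) = (10 - 5*(-18))*(-165) = (10 + 90)*(-165) = 100*(-165) = -16500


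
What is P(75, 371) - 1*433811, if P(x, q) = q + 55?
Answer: -433385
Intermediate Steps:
P(x, q) = 55 + q
P(75, 371) - 1*433811 = (55 + 371) - 1*433811 = 426 - 433811 = -433385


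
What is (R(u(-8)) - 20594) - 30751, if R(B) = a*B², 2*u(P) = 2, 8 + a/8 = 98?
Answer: -50625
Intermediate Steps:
a = 720 (a = -64 + 8*98 = -64 + 784 = 720)
u(P) = 1 (u(P) = (½)*2 = 1)
R(B) = 720*B²
(R(u(-8)) - 20594) - 30751 = (720*1² - 20594) - 30751 = (720*1 - 20594) - 30751 = (720 - 20594) - 30751 = -19874 - 30751 = -50625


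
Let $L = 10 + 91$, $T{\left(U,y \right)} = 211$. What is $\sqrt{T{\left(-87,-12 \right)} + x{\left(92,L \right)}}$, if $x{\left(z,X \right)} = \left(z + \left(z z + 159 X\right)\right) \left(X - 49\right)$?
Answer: $\sqrt{1280191} \approx 1131.5$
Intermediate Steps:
$L = 101$
$x{\left(z,X \right)} = \left(-49 + X\right) \left(z + z^{2} + 159 X\right)$ ($x{\left(z,X \right)} = \left(z + \left(z^{2} + 159 X\right)\right) \left(-49 + X\right) = \left(z + z^{2} + 159 X\right) \left(-49 + X\right) = \left(-49 + X\right) \left(z + z^{2} + 159 X\right)$)
$\sqrt{T{\left(-87,-12 \right)} + x{\left(92,L \right)}} = \sqrt{211 + \left(\left(-7791\right) 101 - 4508 - 49 \cdot 92^{2} + 159 \cdot 101^{2} + 101 \cdot 92 + 101 \cdot 92^{2}\right)} = \sqrt{211 + \left(-786891 - 4508 - 414736 + 159 \cdot 10201 + 9292 + 101 \cdot 8464\right)} = \sqrt{211 + \left(-786891 - 4508 - 414736 + 1621959 + 9292 + 854864\right)} = \sqrt{211 + 1279980} = \sqrt{1280191}$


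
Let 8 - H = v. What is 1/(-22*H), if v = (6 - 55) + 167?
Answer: 1/2420 ≈ 0.00041322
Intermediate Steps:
v = 118 (v = -49 + 167 = 118)
H = -110 (H = 8 - 1*118 = 8 - 118 = -110)
1/(-22*H) = 1/(-22*(-110)) = 1/2420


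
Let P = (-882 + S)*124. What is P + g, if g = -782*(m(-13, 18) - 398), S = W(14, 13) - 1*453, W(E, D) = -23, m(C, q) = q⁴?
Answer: -81948388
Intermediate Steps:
S = -476 (S = -23 - 1*453 = -23 - 453 = -476)
P = -168392 (P = (-882 - 476)*124 = -1358*124 = -168392)
g = -81779996 (g = -782*(18⁴ - 398) = -782*(104976 - 398) = -782*104578 = -81779996)
P + g = -168392 - 81779996 = -81948388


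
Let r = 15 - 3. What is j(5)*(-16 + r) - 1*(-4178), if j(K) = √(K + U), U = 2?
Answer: 4178 - 4*√7 ≈ 4167.4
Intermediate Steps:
r = 12
j(K) = √(2 + K) (j(K) = √(K + 2) = √(2 + K))
j(5)*(-16 + r) - 1*(-4178) = √(2 + 5)*(-16 + 12) - 1*(-4178) = √7*(-4) + 4178 = -4*√7 + 4178 = 4178 - 4*√7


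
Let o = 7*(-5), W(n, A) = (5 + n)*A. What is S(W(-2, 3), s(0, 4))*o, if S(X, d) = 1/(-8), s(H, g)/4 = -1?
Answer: 35/8 ≈ 4.3750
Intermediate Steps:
s(H, g) = -4 (s(H, g) = 4*(-1) = -4)
W(n, A) = A*(5 + n)
S(X, d) = -⅛
o = -35
S(W(-2, 3), s(0, 4))*o = -⅛*(-35) = 35/8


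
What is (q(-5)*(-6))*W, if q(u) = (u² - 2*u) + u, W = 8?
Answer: -1440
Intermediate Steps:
q(u) = u² - u
(q(-5)*(-6))*W = (-5*(-1 - 5)*(-6))*8 = (-5*(-6)*(-6))*8 = (30*(-6))*8 = -180*8 = -1440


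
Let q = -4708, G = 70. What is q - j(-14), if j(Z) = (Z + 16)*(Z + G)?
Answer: -4820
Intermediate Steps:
j(Z) = (16 + Z)*(70 + Z) (j(Z) = (Z + 16)*(Z + 70) = (16 + Z)*(70 + Z))
q - j(-14) = -4708 - (1120 + (-14)**2 + 86*(-14)) = -4708 - (1120 + 196 - 1204) = -4708 - 1*112 = -4708 - 112 = -4820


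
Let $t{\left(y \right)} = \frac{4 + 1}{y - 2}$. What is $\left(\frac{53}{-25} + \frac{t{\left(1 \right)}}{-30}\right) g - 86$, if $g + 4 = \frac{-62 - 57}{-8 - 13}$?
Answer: $- \frac{8033}{90} \approx -89.256$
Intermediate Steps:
$t{\left(y \right)} = \frac{5}{-2 + y}$
$g = \frac{5}{3}$ ($g = -4 + \frac{-62 - 57}{-8 - 13} = -4 - \frac{119}{-21} = -4 - - \frac{17}{3} = -4 + \frac{17}{3} = \frac{5}{3} \approx 1.6667$)
$\left(\frac{53}{-25} + \frac{t{\left(1 \right)}}{-30}\right) g - 86 = \left(\frac{53}{-25} + \frac{5 \frac{1}{-2 + 1}}{-30}\right) \frac{5}{3} - 86 = \left(53 \left(- \frac{1}{25}\right) + \frac{5}{-1} \left(- \frac{1}{30}\right)\right) \frac{5}{3} - 86 = \left(- \frac{53}{25} + 5 \left(-1\right) \left(- \frac{1}{30}\right)\right) \frac{5}{3} - 86 = \left(- \frac{53}{25} - - \frac{1}{6}\right) \frac{5}{3} - 86 = \left(- \frac{53}{25} + \frac{1}{6}\right) \frac{5}{3} - 86 = \left(- \frac{293}{150}\right) \frac{5}{3} - 86 = - \frac{293}{90} - 86 = - \frac{8033}{90}$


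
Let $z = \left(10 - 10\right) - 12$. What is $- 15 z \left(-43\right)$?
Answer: $-7740$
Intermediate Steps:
$z = -12$ ($z = 0 - 12 = -12$)
$- 15 z \left(-43\right) = \left(-15\right) \left(-12\right) \left(-43\right) = 180 \left(-43\right) = -7740$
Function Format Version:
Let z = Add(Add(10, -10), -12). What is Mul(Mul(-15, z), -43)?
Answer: -7740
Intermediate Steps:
z = -12 (z = Add(0, -12) = -12)
Mul(Mul(-15, z), -43) = Mul(Mul(-15, -12), -43) = Mul(180, -43) = -7740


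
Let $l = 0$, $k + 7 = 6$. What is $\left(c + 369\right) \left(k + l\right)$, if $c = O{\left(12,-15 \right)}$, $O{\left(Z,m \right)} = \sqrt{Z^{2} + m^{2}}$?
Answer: $-369 - 3 \sqrt{41} \approx -388.21$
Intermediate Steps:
$k = -1$ ($k = -7 + 6 = -1$)
$c = 3 \sqrt{41}$ ($c = \sqrt{12^{2} + \left(-15\right)^{2}} = \sqrt{144 + 225} = \sqrt{369} = 3 \sqrt{41} \approx 19.209$)
$\left(c + 369\right) \left(k + l\right) = \left(3 \sqrt{41} + 369\right) \left(-1 + 0\right) = \left(369 + 3 \sqrt{41}\right) \left(-1\right) = -369 - 3 \sqrt{41}$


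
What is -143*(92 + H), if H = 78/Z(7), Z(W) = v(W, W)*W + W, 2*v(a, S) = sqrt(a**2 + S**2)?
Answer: -4306016/329 - 11154*sqrt(2)/47 ≈ -13424.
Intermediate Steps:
v(a, S) = sqrt(S**2 + a**2)/2 (v(a, S) = sqrt(a**2 + S**2)/2 = sqrt(S**2 + a**2)/2)
Z(W) = W + W*sqrt(2)*sqrt(W**2)/2 (Z(W) = (sqrt(W**2 + W**2)/2)*W + W = (sqrt(2*W**2)/2)*W + W = ((sqrt(2)*sqrt(W**2))/2)*W + W = (sqrt(2)*sqrt(W**2)/2)*W + W = W*sqrt(2)*sqrt(W**2)/2 + W = W + W*sqrt(2)*sqrt(W**2)/2)
H = 78/(7 + 49*sqrt(2)/2) (H = 78/(((1/2)*7*(2 + sqrt(2)*sqrt(7**2)))) = 78/(((1/2)*7*(2 + sqrt(2)*sqrt(49)))) = 78/(((1/2)*7*(2 + sqrt(2)*7))) = 78/(((1/2)*7*(2 + 7*sqrt(2)))) = 78/(7 + 49*sqrt(2)/2) ≈ 1.8728)
-143*(92 + H) = -143*(92 + (-156/329 + 78*sqrt(2)/47)) = -143*(30112/329 + 78*sqrt(2)/47) = -4306016/329 - 11154*sqrt(2)/47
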